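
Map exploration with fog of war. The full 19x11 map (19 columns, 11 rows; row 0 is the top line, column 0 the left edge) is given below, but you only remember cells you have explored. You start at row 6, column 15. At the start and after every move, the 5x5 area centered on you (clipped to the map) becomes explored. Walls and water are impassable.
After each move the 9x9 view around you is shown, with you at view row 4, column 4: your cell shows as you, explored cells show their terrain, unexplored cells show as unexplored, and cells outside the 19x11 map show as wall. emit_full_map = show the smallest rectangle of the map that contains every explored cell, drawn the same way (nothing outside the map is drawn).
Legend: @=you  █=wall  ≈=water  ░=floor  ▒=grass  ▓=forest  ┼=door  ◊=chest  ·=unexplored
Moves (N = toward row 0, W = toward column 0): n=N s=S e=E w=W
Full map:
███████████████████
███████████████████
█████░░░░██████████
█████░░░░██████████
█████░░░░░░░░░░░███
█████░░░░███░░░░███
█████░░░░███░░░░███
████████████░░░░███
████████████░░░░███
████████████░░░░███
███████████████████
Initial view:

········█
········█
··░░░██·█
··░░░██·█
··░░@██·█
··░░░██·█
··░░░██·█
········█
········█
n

········█
········█
··█████·█
··░░░██·█
··░░@██·█
··░░░██·█
··░░░██·█
··░░░██·█
········█

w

·········
·········
··██████·
··░░░░██·
··░░@░██·
··░░░░██·
··░░░░██·
···░░░██·
·········

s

·········
··██████·
··░░░░██·
··░░░░██·
··░░@░██·
··░░░░██·
··░░░░██·
·········
·········

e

········█
·██████·█
·░░░░██·█
·░░░░██·█
·░░░@██·█
·░░░░██·█
·░░░░██·█
········█
········█

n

········█
········█
·██████·█
·░░░░██·█
·░░░@██·█
·░░░░██·█
·░░░░██·█
·░░░░██·█
········█

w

·········
·········
··██████·
··░░░░██·
··░░@░██·
··░░░░██·
··░░░░██·
··░░░░██·
·········

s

·········
··██████·
··░░░░██·
··░░░░██·
··░░@░██·
··░░░░██·
··░░░░██·
·········
·········

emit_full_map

██████
░░░░██
░░░░██
░░@░██
░░░░██
░░░░██

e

········█
·██████·█
·░░░░██·█
·░░░░██·█
·░░░@██·█
·░░░░██·█
·░░░░██·█
········█
········█

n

········█
········█
·██████·█
·░░░░██·█
·░░░@██·█
·░░░░██·█
·░░░░██·█
·░░░░██·█
········█

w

·········
·········
··██████·
··░░░░██·
··░░@░██·
··░░░░██·
··░░░░██·
··░░░░██·
·········

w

·········
·········
··███████
··░░░░░██
··█░@░░██
··█░░░░██
··█░░░░██
···░░░░██
·········

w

·········
·········
··███████
··░░░░░░█
··██@░░░█
··██░░░░█
··██░░░░█
····░░░░█
·········

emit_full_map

████████
░░░░░░██
██@░░░██
██░░░░██
██░░░░██
··░░░░██


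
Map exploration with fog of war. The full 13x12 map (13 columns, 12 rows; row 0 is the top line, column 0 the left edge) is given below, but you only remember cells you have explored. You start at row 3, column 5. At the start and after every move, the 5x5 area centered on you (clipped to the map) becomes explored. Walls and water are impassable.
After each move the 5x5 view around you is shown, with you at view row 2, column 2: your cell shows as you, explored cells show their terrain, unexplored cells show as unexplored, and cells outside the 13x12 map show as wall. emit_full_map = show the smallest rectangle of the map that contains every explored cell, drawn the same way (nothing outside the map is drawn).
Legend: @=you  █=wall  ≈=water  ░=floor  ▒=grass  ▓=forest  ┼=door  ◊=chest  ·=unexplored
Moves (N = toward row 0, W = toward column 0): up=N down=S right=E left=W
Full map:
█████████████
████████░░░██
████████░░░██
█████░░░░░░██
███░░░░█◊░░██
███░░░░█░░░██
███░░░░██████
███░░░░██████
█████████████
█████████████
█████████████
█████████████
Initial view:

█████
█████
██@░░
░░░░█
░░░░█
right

████░
████░
█░@░░
░░░█◊
░░░█░

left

█████
█████
██@░░
░░░░█
░░░░█

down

█████
██░░░
░░@░█
░░░░█
░░░░█

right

████░
█░░░░
░░@█◊
░░░█░
░░░██

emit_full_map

█████░
█████░
██░░░░
░░░@█◊
░░░░█░
░░░░██

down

█░░░░
░░░█◊
░░@█░
░░░██
░░░██

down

░░░█◊
░░░█░
░░@██
░░░██
█████

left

░░░░█
░░░░█
░░@░█
░░░░█
█████

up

██░░░
░░░░█
░░@░█
░░░░█
░░░░█

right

█░░░░
░░░█◊
░░@█░
░░░██
░░░██

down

░░░█◊
░░░█░
░░@██
░░░██
█████

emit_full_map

█████░
█████░
██░░░░
░░░░█◊
░░░░█░
░░░@██
░░░░██
██████

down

░░░█░
░░░██
░░@██
█████
█████


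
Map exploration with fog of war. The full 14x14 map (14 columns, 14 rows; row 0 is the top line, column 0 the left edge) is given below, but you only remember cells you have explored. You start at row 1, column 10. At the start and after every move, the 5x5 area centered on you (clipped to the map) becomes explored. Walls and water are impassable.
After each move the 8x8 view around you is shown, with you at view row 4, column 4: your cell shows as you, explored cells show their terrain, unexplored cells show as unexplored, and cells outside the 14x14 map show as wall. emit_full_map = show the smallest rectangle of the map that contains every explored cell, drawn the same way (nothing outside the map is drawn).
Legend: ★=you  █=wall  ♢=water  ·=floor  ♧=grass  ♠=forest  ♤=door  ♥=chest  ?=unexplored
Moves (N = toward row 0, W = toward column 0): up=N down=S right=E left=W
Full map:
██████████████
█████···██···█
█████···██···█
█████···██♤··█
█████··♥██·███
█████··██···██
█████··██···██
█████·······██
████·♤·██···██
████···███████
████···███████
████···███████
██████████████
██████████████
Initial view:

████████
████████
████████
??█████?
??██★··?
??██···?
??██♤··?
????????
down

████████
████████
??█████?
??██···?
??██★··?
??██♤··?
??██·██?
????????

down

████████
??█████?
??██···?
??██···?
??██★··?
??██·██?
??█···█?
????????

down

??█████?
??██···?
??██···?
??██♤··?
??██★██?
??█···█?
??█···█?
????????

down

??██···?
??██···?
??██♤··?
??██·██?
??█·★·█?
??█···█?
??····█?
????????

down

??██···?
??██♤··?
??██·██?
??█···█?
??█·★·█?
??····█?
??█···█?
????????

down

??██♤··?
??██·██?
??█···█?
??█···█?
??··★·█?
??█···█?
??█████?
????????

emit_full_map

█████
██···
██···
██♤··
██·██
█···█
█···█
··★·█
█···█
█████

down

??██·██?
??█···█?
??█···█?
??····█?
??█·★·█?
??█████?
??█████?
????????

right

?██·██?█
?█···█?█
?█···███
?····███
?█··★███
?███████
?███████
???????█

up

?██♤··?█
?██·██?█
?█···███
?█···███
?···★███
?█···███
?███████
?███████

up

?██···?█
?██♤··?█
?██·████
?█···███
?█··★███
?····███
?█···███
?███████

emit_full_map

█████?
██···?
██···?
██♤··?
██·███
█···██
█··★██
····██
█···██
██████
██████


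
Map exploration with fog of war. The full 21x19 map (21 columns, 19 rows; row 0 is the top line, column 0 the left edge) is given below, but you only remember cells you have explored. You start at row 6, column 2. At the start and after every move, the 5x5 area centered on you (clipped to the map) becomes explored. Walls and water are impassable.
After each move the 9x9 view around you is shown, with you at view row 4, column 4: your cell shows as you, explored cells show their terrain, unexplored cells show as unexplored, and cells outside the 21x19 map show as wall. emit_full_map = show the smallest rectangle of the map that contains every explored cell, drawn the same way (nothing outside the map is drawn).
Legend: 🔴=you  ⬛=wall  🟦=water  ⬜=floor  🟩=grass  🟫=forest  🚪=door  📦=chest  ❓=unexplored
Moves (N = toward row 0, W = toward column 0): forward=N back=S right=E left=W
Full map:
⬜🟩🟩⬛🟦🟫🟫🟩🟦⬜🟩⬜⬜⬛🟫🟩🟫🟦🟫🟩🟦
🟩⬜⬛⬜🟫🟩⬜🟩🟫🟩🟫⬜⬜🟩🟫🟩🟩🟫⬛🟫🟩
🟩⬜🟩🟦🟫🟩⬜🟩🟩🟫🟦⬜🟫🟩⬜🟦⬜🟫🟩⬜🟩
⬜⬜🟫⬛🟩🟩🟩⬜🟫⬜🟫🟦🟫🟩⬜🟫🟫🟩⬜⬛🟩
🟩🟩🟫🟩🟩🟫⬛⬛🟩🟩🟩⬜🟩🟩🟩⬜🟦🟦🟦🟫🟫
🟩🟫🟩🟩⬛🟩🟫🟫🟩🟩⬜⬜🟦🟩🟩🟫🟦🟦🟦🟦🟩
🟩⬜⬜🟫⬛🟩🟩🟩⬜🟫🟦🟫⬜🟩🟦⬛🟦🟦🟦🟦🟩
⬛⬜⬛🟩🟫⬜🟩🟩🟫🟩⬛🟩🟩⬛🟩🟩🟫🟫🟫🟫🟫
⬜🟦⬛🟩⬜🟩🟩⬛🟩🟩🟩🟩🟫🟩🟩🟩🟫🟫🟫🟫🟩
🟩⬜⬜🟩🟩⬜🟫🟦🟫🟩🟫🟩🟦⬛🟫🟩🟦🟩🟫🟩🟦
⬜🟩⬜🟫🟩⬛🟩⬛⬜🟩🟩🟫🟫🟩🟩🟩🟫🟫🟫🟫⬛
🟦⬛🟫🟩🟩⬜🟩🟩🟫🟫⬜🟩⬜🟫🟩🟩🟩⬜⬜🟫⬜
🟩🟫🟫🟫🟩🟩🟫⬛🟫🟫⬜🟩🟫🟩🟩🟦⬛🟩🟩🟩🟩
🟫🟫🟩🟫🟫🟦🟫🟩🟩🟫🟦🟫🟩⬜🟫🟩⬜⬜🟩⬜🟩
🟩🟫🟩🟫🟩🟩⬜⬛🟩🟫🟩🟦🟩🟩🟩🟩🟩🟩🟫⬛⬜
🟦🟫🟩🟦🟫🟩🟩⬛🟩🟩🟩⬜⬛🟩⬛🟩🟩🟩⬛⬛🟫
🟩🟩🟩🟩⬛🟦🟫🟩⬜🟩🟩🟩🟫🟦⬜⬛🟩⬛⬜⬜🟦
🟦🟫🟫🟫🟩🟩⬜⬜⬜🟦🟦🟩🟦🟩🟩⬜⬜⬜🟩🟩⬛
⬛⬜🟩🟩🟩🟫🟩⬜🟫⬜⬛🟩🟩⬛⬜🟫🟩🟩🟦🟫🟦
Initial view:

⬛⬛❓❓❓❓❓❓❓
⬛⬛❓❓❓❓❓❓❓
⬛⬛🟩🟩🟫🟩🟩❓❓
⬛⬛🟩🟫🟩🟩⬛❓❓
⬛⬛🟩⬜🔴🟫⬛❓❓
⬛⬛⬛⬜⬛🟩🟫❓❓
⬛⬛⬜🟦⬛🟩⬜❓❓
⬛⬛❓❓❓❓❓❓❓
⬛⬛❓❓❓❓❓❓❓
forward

⬛⬛❓❓❓❓❓❓❓
⬛⬛❓❓❓❓❓❓❓
⬛⬛⬜⬜🟫⬛🟩❓❓
⬛⬛🟩🟩🟫🟩🟩❓❓
⬛⬛🟩🟫🔴🟩⬛❓❓
⬛⬛🟩⬜⬜🟫⬛❓❓
⬛⬛⬛⬜⬛🟩🟫❓❓
⬛⬛⬜🟦⬛🟩⬜❓❓
⬛⬛❓❓❓❓❓❓❓

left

⬛⬛⬛❓❓❓❓❓❓
⬛⬛⬛❓❓❓❓❓❓
⬛⬛⬛⬜⬜🟫⬛🟩❓
⬛⬛⬛🟩🟩🟫🟩🟩❓
⬛⬛⬛🟩🔴🟩🟩⬛❓
⬛⬛⬛🟩⬜⬜🟫⬛❓
⬛⬛⬛⬛⬜⬛🟩🟫❓
⬛⬛⬛⬜🟦⬛🟩⬜❓
⬛⬛⬛❓❓❓❓❓❓

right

⬛⬛❓❓❓❓❓❓❓
⬛⬛❓❓❓❓❓❓❓
⬛⬛⬜⬜🟫⬛🟩❓❓
⬛⬛🟩🟩🟫🟩🟩❓❓
⬛⬛🟩🟫🔴🟩⬛❓❓
⬛⬛🟩⬜⬜🟫⬛❓❓
⬛⬛⬛⬜⬛🟩🟫❓❓
⬛⬛⬜🟦⬛🟩⬜❓❓
⬛⬛❓❓❓❓❓❓❓

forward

⬛⬛❓❓❓❓❓❓❓
⬛⬛❓❓❓❓❓❓❓
⬛⬛🟩⬜🟩🟦🟫❓❓
⬛⬛⬜⬜🟫⬛🟩❓❓
⬛⬛🟩🟩🔴🟩🟩❓❓
⬛⬛🟩🟫🟩🟩⬛❓❓
⬛⬛🟩⬜⬜🟫⬛❓❓
⬛⬛⬛⬜⬛🟩🟫❓❓
⬛⬛⬜🟦⬛🟩⬜❓❓

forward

⬛⬛⬛⬛⬛⬛⬛⬛⬛
⬛⬛❓❓❓❓❓❓❓
⬛⬛🟩⬜⬛⬜🟫❓❓
⬛⬛🟩⬜🟩🟦🟫❓❓
⬛⬛⬜⬜🔴⬛🟩❓❓
⬛⬛🟩🟩🟫🟩🟩❓❓
⬛⬛🟩🟫🟩🟩⬛❓❓
⬛⬛🟩⬜⬜🟫⬛❓❓
⬛⬛⬛⬜⬛🟩🟫❓❓

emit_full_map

🟩⬜⬛⬜🟫
🟩⬜🟩🟦🟫
⬜⬜🔴⬛🟩
🟩🟩🟫🟩🟩
🟩🟫🟩🟩⬛
🟩⬜⬜🟫⬛
⬛⬜⬛🟩🟫
⬜🟦⬛🟩⬜

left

⬛⬛⬛⬛⬛⬛⬛⬛⬛
⬛⬛⬛❓❓❓❓❓❓
⬛⬛⬛🟩⬜⬛⬜🟫❓
⬛⬛⬛🟩⬜🟩🟦🟫❓
⬛⬛⬛⬜🔴🟫⬛🟩❓
⬛⬛⬛🟩🟩🟫🟩🟩❓
⬛⬛⬛🟩🟫🟩🟩⬛❓
⬛⬛⬛🟩⬜⬜🟫⬛❓
⬛⬛⬛⬛⬜⬛🟩🟫❓

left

⬛⬛⬛⬛⬛⬛⬛⬛⬛
⬛⬛⬛⬛❓❓❓❓❓
⬛⬛⬛⬛🟩⬜⬛⬜🟫
⬛⬛⬛⬛🟩⬜🟩🟦🟫
⬛⬛⬛⬛🔴⬜🟫⬛🟩
⬛⬛⬛⬛🟩🟩🟫🟩🟩
⬛⬛⬛⬛🟩🟫🟩🟩⬛
⬛⬛⬛⬛🟩⬜⬜🟫⬛
⬛⬛⬛⬛⬛⬜⬛🟩🟫

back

⬛⬛⬛⬛❓❓❓❓❓
⬛⬛⬛⬛🟩⬜⬛⬜🟫
⬛⬛⬛⬛🟩⬜🟩🟦🟫
⬛⬛⬛⬛⬜⬜🟫⬛🟩
⬛⬛⬛⬛🔴🟩🟫🟩🟩
⬛⬛⬛⬛🟩🟫🟩🟩⬛
⬛⬛⬛⬛🟩⬜⬜🟫⬛
⬛⬛⬛⬛⬛⬜⬛🟩🟫
⬛⬛⬛⬛⬜🟦⬛🟩⬜

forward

⬛⬛⬛⬛⬛⬛⬛⬛⬛
⬛⬛⬛⬛❓❓❓❓❓
⬛⬛⬛⬛🟩⬜⬛⬜🟫
⬛⬛⬛⬛🟩⬜🟩🟦🟫
⬛⬛⬛⬛🔴⬜🟫⬛🟩
⬛⬛⬛⬛🟩🟩🟫🟩🟩
⬛⬛⬛⬛🟩🟫🟩🟩⬛
⬛⬛⬛⬛🟩⬜⬜🟫⬛
⬛⬛⬛⬛⬛⬜⬛🟩🟫

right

⬛⬛⬛⬛⬛⬛⬛⬛⬛
⬛⬛⬛❓❓❓❓❓❓
⬛⬛⬛🟩⬜⬛⬜🟫❓
⬛⬛⬛🟩⬜🟩🟦🟫❓
⬛⬛⬛⬜🔴🟫⬛🟩❓
⬛⬛⬛🟩🟩🟫🟩🟩❓
⬛⬛⬛🟩🟫🟩🟩⬛❓
⬛⬛⬛🟩⬜⬜🟫⬛❓
⬛⬛⬛⬛⬜⬛🟩🟫❓


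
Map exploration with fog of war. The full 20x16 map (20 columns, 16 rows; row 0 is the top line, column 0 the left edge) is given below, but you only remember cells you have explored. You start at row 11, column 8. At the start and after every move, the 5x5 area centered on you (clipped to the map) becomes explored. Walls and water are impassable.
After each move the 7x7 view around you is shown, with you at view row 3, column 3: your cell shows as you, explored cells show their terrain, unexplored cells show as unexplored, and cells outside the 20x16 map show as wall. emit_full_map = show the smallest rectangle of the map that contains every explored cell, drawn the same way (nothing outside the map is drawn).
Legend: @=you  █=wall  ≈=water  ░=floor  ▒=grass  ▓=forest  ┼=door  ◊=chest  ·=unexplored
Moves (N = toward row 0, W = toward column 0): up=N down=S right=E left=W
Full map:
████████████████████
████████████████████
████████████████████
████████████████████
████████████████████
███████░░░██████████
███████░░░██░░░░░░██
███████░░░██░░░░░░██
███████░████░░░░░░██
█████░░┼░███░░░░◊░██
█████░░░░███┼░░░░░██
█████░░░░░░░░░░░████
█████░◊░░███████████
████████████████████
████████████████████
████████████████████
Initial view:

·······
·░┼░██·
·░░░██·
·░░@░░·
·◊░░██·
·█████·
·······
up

·······
·█░███·
·░┼░██·
·░░@██·
·░░░░░·
·◊░░██·
·█████·

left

·······
·██░███
·░░┼░██
·░░@░██
·░░░░░░
·░◊░░██
··█████

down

·██░███
·░░┼░██
·░░░░██
·░░@░░░
·░◊░░██
·██████
·······

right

██░███·
░░┼░██·
░░░░██·
░░░@░░·
░◊░░██·
██████·
·······

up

·······
██░███·
░░┼░██·
░░░@██·
░░░░░░·
░◊░░██·
██████·

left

·······
·██░███
·░░┼░██
·░░@░██
·░░░░░░
·░◊░░██
·██████

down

·██░███
·░░┼░██
·░░░░██
·░░@░░░
·░◊░░██
·██████
·······

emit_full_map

██░███
░░┼░██
░░░░██
░░@░░░
░◊░░██
██████

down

·░░┼░██
·░░░░██
·░░░░░░
·░◊@░██
·██████
·█████·
·······

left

··░░┼░█
·█░░░░█
·█░░░░░
·█░@░░█
·██████
·██████
·······

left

···░░┼░
·██░░░░
·██░░░░
·██@◊░░
·██████
·██████
·······

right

··░░┼░█
██░░░░█
██░░░░░
██░@░░█
███████
███████
·······

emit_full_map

··██░███
··░░┼░██
██░░░░██
██░░░░░░
██░@░░██
████████
███████·


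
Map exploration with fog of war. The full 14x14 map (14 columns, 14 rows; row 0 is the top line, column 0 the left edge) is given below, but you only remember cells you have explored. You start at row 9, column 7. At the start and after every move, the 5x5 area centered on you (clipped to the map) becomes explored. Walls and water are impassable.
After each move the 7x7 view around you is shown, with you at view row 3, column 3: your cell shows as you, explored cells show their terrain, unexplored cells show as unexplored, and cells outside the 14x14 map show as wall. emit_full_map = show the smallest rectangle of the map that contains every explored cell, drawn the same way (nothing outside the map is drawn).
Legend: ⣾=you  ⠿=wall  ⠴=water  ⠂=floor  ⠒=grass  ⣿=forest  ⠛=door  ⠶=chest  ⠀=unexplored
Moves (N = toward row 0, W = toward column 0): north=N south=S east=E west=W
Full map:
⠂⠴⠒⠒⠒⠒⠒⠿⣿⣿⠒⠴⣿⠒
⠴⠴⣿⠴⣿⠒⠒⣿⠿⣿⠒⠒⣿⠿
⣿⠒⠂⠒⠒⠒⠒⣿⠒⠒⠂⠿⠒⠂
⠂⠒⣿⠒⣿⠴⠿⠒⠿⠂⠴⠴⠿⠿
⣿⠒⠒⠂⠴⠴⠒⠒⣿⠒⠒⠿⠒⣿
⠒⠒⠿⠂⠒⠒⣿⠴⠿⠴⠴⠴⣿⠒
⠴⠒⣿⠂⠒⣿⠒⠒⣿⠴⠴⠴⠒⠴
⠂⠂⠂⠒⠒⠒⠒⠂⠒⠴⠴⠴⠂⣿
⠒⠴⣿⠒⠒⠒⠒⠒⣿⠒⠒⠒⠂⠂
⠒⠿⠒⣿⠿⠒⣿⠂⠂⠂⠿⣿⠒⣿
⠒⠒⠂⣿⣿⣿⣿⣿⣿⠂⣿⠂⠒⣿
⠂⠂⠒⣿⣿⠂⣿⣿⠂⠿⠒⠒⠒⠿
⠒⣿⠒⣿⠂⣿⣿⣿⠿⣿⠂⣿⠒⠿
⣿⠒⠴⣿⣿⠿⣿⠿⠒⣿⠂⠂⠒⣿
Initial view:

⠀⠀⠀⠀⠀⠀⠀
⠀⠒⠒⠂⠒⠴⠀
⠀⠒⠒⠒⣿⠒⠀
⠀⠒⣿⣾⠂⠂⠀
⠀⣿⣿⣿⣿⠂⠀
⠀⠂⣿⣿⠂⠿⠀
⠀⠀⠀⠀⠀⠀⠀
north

⠀⠀⠀⠀⠀⠀⠀
⠀⣿⠒⠒⣿⠴⠀
⠀⠒⠒⠂⠒⠴⠀
⠀⠒⠒⣾⣿⠒⠀
⠀⠒⣿⠂⠂⠂⠀
⠀⣿⣿⣿⣿⠂⠀
⠀⠂⣿⣿⠂⠿⠀

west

⠀⠀⠀⠀⠀⠀⠀
⠀⠒⣿⠒⠒⣿⠴
⠀⠒⠒⠒⠂⠒⠴
⠀⠒⠒⣾⠒⣿⠒
⠀⠿⠒⣿⠂⠂⠂
⠀⣿⣿⣿⣿⣿⠂
⠀⠀⠂⣿⣿⠂⠿

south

⠀⠒⣿⠒⠒⣿⠴
⠀⠒⠒⠒⠂⠒⠴
⠀⠒⠒⠒⠒⣿⠒
⠀⠿⠒⣾⠂⠂⠂
⠀⣿⣿⣿⣿⣿⠂
⠀⣿⠂⣿⣿⠂⠿
⠀⠀⠀⠀⠀⠀⠀

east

⠒⣿⠒⠒⣿⠴⠀
⠒⠒⠒⠂⠒⠴⠀
⠒⠒⠒⠒⣿⠒⠀
⠿⠒⣿⣾⠂⠂⠀
⣿⣿⣿⣿⣿⠂⠀
⣿⠂⣿⣿⠂⠿⠀
⠀⠀⠀⠀⠀⠀⠀

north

⠀⠀⠀⠀⠀⠀⠀
⠒⣿⠒⠒⣿⠴⠀
⠒⠒⠒⠂⠒⠴⠀
⠒⠒⠒⣾⣿⠒⠀
⠿⠒⣿⠂⠂⠂⠀
⣿⣿⣿⣿⣿⠂⠀
⣿⠂⣿⣿⠂⠿⠀

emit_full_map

⠒⣿⠒⠒⣿⠴
⠒⠒⠒⠂⠒⠴
⠒⠒⠒⣾⣿⠒
⠿⠒⣿⠂⠂⠂
⣿⣿⣿⣿⣿⠂
⣿⠂⣿⣿⠂⠿

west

⠀⠀⠀⠀⠀⠀⠀
⠀⠒⣿⠒⠒⣿⠴
⠀⠒⠒⠒⠂⠒⠴
⠀⠒⠒⣾⠒⣿⠒
⠀⠿⠒⣿⠂⠂⠂
⠀⣿⣿⣿⣿⣿⠂
⠀⣿⠂⣿⣿⠂⠿

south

⠀⠒⣿⠒⠒⣿⠴
⠀⠒⠒⠒⠂⠒⠴
⠀⠒⠒⠒⠒⣿⠒
⠀⠿⠒⣾⠂⠂⠂
⠀⣿⣿⣿⣿⣿⠂
⠀⣿⠂⣿⣿⠂⠿
⠀⠀⠀⠀⠀⠀⠀

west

⠀⠀⠒⣿⠒⠒⣿
⠀⠒⠒⠒⠒⠂⠒
⠀⠒⠒⠒⠒⠒⣿
⠀⣿⠿⣾⣿⠂⠂
⠀⣿⣿⣿⣿⣿⣿
⠀⣿⣿⠂⣿⣿⠂
⠀⠀⠀⠀⠀⠀⠀

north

⠀⠀⠀⠀⠀⠀⠀
⠀⠂⠒⣿⠒⠒⣿
⠀⠒⠒⠒⠒⠂⠒
⠀⠒⠒⣾⠒⠒⣿
⠀⣿⠿⠒⣿⠂⠂
⠀⣿⣿⣿⣿⣿⣿
⠀⣿⣿⠂⣿⣿⠂

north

⠀⠀⠀⠀⠀⠀⠀
⠀⠂⠒⠒⣿⠴⠀
⠀⠂⠒⣿⠒⠒⣿
⠀⠒⠒⣾⠒⠂⠒
⠀⠒⠒⠒⠒⠒⣿
⠀⣿⠿⠒⣿⠂⠂
⠀⣿⣿⣿⣿⣿⣿

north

⠀⠀⠀⠀⠀⠀⠀
⠀⠂⠴⠴⠒⠒⠀
⠀⠂⠒⠒⣿⠴⠀
⠀⠂⠒⣾⠒⠒⣿
⠀⠒⠒⠒⠒⠂⠒
⠀⠒⠒⠒⠒⠒⣿
⠀⣿⠿⠒⣿⠂⠂

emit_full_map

⠂⠴⠴⠒⠒⠀⠀
⠂⠒⠒⣿⠴⠀⠀
⠂⠒⣾⠒⠒⣿⠴
⠒⠒⠒⠒⠂⠒⠴
⠒⠒⠒⠒⠒⣿⠒
⣿⠿⠒⣿⠂⠂⠂
⣿⣿⣿⣿⣿⣿⠂
⣿⣿⠂⣿⣿⠂⠿

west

⠀⠀⠀⠀⠀⠀⠀
⠀⠒⠂⠴⠴⠒⠒
⠀⠿⠂⠒⠒⣿⠴
⠀⣿⠂⣾⣿⠒⠒
⠀⠂⠒⠒⠒⠒⠂
⠀⣿⠒⠒⠒⠒⠒
⠀⠀⣿⠿⠒⣿⠂

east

⠀⠀⠀⠀⠀⠀⠀
⠒⠂⠴⠴⠒⠒⠀
⠿⠂⠒⠒⣿⠴⠀
⣿⠂⠒⣾⠒⠒⣿
⠂⠒⠒⠒⠒⠂⠒
⣿⠒⠒⠒⠒⠒⣿
⠀⣿⠿⠒⣿⠂⠂

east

⠀⠀⠀⠀⠀⠀⠀
⠂⠴⠴⠒⠒⣿⠀
⠂⠒⠒⣿⠴⠿⠀
⠂⠒⣿⣾⠒⣿⠴
⠒⠒⠒⠒⠂⠒⠴
⠒⠒⠒⠒⠒⣿⠒
⣿⠿⠒⣿⠂⠂⠂

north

⠀⠀⠀⠀⠀⠀⠀
⠀⣿⠴⠿⠒⠿⠀
⠂⠴⠴⠒⠒⣿⠀
⠂⠒⠒⣾⠴⠿⠀
⠂⠒⣿⠒⠒⣿⠴
⠒⠒⠒⠒⠂⠒⠴
⠒⠒⠒⠒⠒⣿⠒

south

⠀⣿⠴⠿⠒⠿⠀
⠂⠴⠴⠒⠒⣿⠀
⠂⠒⠒⣿⠴⠿⠀
⠂⠒⣿⣾⠒⣿⠴
⠒⠒⠒⠒⠂⠒⠴
⠒⠒⠒⠒⠒⣿⠒
⣿⠿⠒⣿⠂⠂⠂

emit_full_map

⠀⠀⣿⠴⠿⠒⠿⠀
⠒⠂⠴⠴⠒⠒⣿⠀
⠿⠂⠒⠒⣿⠴⠿⠀
⣿⠂⠒⣿⣾⠒⣿⠴
⠂⠒⠒⠒⠒⠂⠒⠴
⣿⠒⠒⠒⠒⠒⣿⠒
⠀⣿⠿⠒⣿⠂⠂⠂
⠀⣿⣿⣿⣿⣿⣿⠂
⠀⣿⣿⠂⣿⣿⠂⠿


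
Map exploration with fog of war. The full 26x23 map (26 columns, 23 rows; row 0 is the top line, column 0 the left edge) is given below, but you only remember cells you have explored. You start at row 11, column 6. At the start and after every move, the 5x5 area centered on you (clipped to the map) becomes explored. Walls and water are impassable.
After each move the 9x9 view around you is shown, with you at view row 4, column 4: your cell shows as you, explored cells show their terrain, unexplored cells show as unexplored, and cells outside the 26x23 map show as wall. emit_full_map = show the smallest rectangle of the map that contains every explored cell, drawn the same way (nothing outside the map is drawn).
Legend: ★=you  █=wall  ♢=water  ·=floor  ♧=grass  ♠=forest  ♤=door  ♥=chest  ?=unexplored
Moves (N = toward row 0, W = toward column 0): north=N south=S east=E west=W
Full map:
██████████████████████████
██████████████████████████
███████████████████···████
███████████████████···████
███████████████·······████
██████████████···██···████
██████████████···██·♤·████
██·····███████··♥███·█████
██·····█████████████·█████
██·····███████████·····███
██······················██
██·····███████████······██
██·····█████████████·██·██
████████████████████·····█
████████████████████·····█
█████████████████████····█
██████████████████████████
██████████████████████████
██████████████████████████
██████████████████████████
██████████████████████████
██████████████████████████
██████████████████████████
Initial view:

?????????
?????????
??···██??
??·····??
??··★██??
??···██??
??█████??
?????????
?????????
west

?????????
?????????
??····██?
??······?
??··★·██?
??····██?
??██████?
?????????
?????????

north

?????????
?????????
??····█??
??····██?
??··★···?
??····██?
??····██?
??██████?
?????????

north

?????????
?????????
??····█??
??····█??
??··★·██?
??······?
??····██?
??····██?
??██████?

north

?????????
?????????
??█████??
??····█??
??··★·█??
??····██?
??······?
??····██?
??····██?

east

?????????
?????????
?██████??
?····██??
?···★██??
?····██??
?······??
?····██??
?····██??

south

?????????
?██████??
?····██??
?····██??
?···★██??
?······??
?····██??
?····██??
?██████??

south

?██████??
?····██??
?····██??
?····██??
?···★··??
?····██??
?····██??
?██████??
?????????

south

?····██??
?····██??
?····██??
?······??
?···★██??
?····██??
?██████??
?????????
?????????

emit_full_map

██████
····██
····██
····██
······
···★██
····██
██████

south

?····██??
?····██??
?······??
?····██??
?···★██??
?██████??
??█████??
?????????
?????????

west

??····██?
??····██?
??······?
??····██?
??··★·██?
??██████?
??██████?
?????????
?????????

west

???····██
???····██
??·······
??·····██
??··★··██
??███████
??███████
?????????
?????????

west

█???····█
█???····█
█?█······
█?█·····█
█?█·★···█
█?███████
█?███████
█????????
█????????

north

█???····█
█???····█
█?█·····█
█?█······
█?█·★···█
█?█·····█
█?███████
█?███████
█????????

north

█???█████
█???····█
█?█·····█
█?█·····█
█?█·★····
█?█·····█
█?█·····█
█?███████
█?███████

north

█????????
█???█████
█?█·····█
█?█·····█
█?█·★···█
█?█······
█?█·····█
█?█·····█
█?███████

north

█????????
█????????
█?███████
█?█·····█
█?█·★···█
█?█·····█
█?█······
█?█·····█
█?█·····█

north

█????????
█????????
█?█████??
█?███████
█?█·★···█
█?█·····█
█?█·····█
█?█······
█?█·····█

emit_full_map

█████???
████████
█·★···██
█·····██
█·····██
█·······
█·····██
█·····██
████████
████████

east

?????????
?????????
?██████??
?████████
?█··★··██
?█·····██
?█·····██
?█·······
?█·····██

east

?????????
?????????
███████??
████████?
█···★·██?
█·····██?
█·····██?
█·······?
█·····██?

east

?????????
?????????
███████??
███████??
····★██??
·····██??
·····██??
·······??
·····██??

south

?????????
███████??
███████??
·····██??
····★██??
·····██??
·······??
·····██??
·····██??

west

?????????
████████?
████████?
█·····██?
█···★·██?
█·····██?
█·······?
█·····██?
█·····██?

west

?????????
?████████
?████████
?█·····██
?█··★··██
?█·····██
?█·······
?█·····██
?█·····██

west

█????????
█?███████
█?███████
█?█·····█
█?█·★···█
█?█·····█
█?█······
█?█·····█
█?█·····█

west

██???????
██?██████
█████████
████·····
████★····
████·····
████·····
██?█·····
██?█·····

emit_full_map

?████████
█████████
██·····██
██★····██
██·····██
██·······
?█·····██
?█·····██
?████████
?████████

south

██?██████
█████████
████·····
████·····
████★····
████·····
████·····
██?█·····
██?██████

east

█?███████
█████████
███·····█
███·····█
███·★···█
███······
███·····█
█?█·····█
█?███████

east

?████████
█████████
██·····██
██·····██
██··★··██
██·······
██·····██
?█·····██
?████████

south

█████████
██·····██
██·····██
██·····██
██··★····
██·····██
?█·····██
?████████
?████████

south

██·····██
██·····██
██·····██
██·······
██··★··██
?█·····██
?████████
?████████
?????????

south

██·····██
██·····██
██·······
██·····██
?█··★··██
?████████
?████████
?????????
?????????

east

█·····██?
█·····██?
█·······?
█·····██?
█···★·██?
████████?
████████?
?????????
?????????

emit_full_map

?████████
█████████
██·····██
██·····██
██·····██
██·······
██·····██
?█···★·██
?████████
?████████

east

·····██??
·····██??
·······??
·····██??
····★██??
███████??
███████??
?????????
?????????

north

·····██??
·····██??
·····██??
·······??
····★██??
·····██??
███████??
███████??
?????????

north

███████??
·····██??
·····██??
·····██??
····★··??
·····██??
·····██??
███████??
███████??

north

███████??
███████??
·····██??
·····██??
····★██??
·······??
·····██??
·····██??
███████??

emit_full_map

?████████
█████████
██·····██
██·····██
██····★██
██·······
██·····██
?█·····██
?████████
?████████


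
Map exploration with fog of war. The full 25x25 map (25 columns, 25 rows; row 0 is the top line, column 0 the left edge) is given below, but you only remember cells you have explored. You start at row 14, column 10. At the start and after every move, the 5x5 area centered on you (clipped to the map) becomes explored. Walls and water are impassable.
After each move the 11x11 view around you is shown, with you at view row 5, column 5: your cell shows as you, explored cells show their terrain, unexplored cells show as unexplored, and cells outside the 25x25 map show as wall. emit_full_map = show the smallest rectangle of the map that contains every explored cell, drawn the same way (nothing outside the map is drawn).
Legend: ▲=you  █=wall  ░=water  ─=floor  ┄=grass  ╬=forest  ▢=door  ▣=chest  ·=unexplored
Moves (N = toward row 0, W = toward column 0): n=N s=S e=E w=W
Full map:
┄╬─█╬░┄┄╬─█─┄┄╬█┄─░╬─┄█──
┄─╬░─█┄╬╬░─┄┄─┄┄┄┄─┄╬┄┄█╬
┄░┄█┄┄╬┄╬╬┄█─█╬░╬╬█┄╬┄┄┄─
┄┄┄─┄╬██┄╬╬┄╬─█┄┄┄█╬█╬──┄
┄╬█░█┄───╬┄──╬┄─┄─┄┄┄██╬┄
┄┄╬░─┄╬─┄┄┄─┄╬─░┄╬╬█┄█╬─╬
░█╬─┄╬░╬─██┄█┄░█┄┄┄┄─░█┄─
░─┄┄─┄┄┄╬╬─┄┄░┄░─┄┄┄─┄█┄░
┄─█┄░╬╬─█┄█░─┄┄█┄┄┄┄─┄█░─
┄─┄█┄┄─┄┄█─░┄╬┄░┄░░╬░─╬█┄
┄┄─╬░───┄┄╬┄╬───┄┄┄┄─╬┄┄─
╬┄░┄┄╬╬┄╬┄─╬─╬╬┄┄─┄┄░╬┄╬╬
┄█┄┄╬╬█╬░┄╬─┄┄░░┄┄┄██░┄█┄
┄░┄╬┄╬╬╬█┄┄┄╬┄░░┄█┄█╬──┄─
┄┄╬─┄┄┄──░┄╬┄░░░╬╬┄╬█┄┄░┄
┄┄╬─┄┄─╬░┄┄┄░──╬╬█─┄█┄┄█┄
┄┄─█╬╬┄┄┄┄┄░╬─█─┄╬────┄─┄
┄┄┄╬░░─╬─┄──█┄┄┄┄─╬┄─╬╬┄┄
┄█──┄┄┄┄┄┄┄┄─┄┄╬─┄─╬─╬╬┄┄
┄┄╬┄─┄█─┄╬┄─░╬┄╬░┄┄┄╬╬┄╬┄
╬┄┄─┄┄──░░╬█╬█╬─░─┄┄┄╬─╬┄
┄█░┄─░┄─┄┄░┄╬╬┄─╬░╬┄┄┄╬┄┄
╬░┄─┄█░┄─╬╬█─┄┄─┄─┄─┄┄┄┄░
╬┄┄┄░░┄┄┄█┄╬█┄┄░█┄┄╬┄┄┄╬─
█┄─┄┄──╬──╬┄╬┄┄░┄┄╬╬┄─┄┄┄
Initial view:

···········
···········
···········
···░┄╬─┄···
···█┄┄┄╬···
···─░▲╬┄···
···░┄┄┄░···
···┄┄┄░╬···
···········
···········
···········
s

···········
···········
···░┄╬─┄···
···█┄┄┄╬···
···─░┄╬┄···
···░┄▲┄░···
···┄┄┄░╬···
···─┄──█···
···········
···········
···········

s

···········
···░┄╬─┄···
···█┄┄┄╬···
···─░┄╬┄···
···░┄┄┄░···
···┄┄▲░╬···
···─┄──█···
···┄┄┄┄─···
···········
···········
···········

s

···░┄╬─┄···
···█┄┄┄╬···
···─░┄╬┄···
···░┄┄┄░···
···┄┄┄░╬···
···─┄▲─█···
···┄┄┄┄─···
···┄╬┄─░···
···········
···········
···········

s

···█┄┄┄╬···
···─░┄╬┄···
···░┄┄┄░···
···┄┄┄░╬···
···─┄──█···
···┄┄▲┄─···
···┄╬┄─░···
···░░╬█╬···
···········
···········
···········

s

···─░┄╬┄···
···░┄┄┄░···
···┄┄┄░╬···
···─┄──█···
···┄┄┄┄─···
···┄╬▲─░···
···░░╬█╬···
···┄┄░┄╬···
···········
···········
···········

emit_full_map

░┄╬─┄
█┄┄┄╬
─░┄╬┄
░┄┄┄░
┄┄┄░╬
─┄──█
┄┄┄┄─
┄╬▲─░
░░╬█╬
┄┄░┄╬

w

····─░┄╬┄··
····░┄┄┄░··
····┄┄┄░╬··
···╬─┄──█··
···┄┄┄┄┄─··
···─┄▲┄─░··
···─░░╬█╬··
···─┄┄░┄╬··
···········
···········
···········

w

·····─░┄╬┄·
·····░┄┄┄░·
·····┄┄┄░╬·
···─╬─┄──█·
···┄┄┄┄┄┄─·
···█─▲╬┄─░·
···──░░╬█╬·
···┄─┄┄░┄╬·
···········
···········
···········

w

······─░┄╬┄
······░┄┄┄░
······┄┄┄░╬
···░─╬─┄──█
···┄┄┄┄┄┄┄─
···┄█▲┄╬┄─░
···┄──░░╬█╬
···░┄─┄┄░┄╬
···········
···········
···········

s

······░┄┄┄░
······┄┄┄░╬
···░─╬─┄──█
···┄┄┄┄┄┄┄─
···┄█─┄╬┄─░
···┄─▲░░╬█╬
···░┄─┄┄░┄╬
···█░┄─╬···
···········
···········
███████████

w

·······░┄┄┄
·······┄┄┄░
····░─╬─┄──
···┄┄┄┄┄┄┄┄
···─┄█─┄╬┄─
···┄┄▲─░░╬█
···─░┄─┄┄░┄
···┄█░┄─╬··
···········
···········
███████████

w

········░┄┄
········┄┄┄
·····░─╬─┄─
···─┄┄┄┄┄┄┄
···┄─┄█─┄╬┄
···─┄▲──░░╬
···┄─░┄─┄┄░
···─┄█░┄─╬·
···········
···········
███████████

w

█········░┄
█········┄┄
█·····░─╬─┄
█··──┄┄┄┄┄┄
█··╬┄─┄█─┄╬
█··┄─▲┄──░░
█··░┄─░┄─┄┄
█··┄─┄█░┄─╬
█··········
█··········
███████████

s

█········┄┄
█·····░─╬─┄
█··──┄┄┄┄┄┄
█··╬┄─┄█─┄╬
█··┄─┄┄──░░
█··░┄▲░┄─┄┄
█··┄─┄█░┄─╬
█··┄┄░░┄···
█··········
███████████
███████████

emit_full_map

······░┄╬─┄
······█┄┄┄╬
······─░┄╬┄
······░┄┄┄░
······┄┄┄░╬
···░─╬─┄──█
──┄┄┄┄┄┄┄┄─
╬┄─┄█─┄╬┄─░
┄─┄┄──░░╬█╬
░┄▲░┄─┄┄░┄╬
┄─┄█░┄─╬···
┄┄░░┄······

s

█·····░─╬─┄
█··──┄┄┄┄┄┄
█··╬┄─┄█─┄╬
█··┄─┄┄──░░
█··░┄─░┄─┄┄
█··┄─▲█░┄─╬
█··┄┄░░┄···
█··─┄┄──···
███████████
███████████
███████████

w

██·····░─╬─
██··──┄┄┄┄┄
██··╬┄─┄█─┄
██·┄┄─┄┄──░
██·█░┄─░┄─┄
██·░┄▲┄█░┄─
██·┄┄┄░░┄··
██·┄─┄┄──··
███████████
███████████
███████████

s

██··──┄┄┄┄┄
██··╬┄─┄█─┄
██·┄┄─┄┄──░
██·█░┄─░┄─┄
██·░┄─┄█░┄─
██·┄┄▲░░┄··
██·┄─┄┄──··
███████████
███████████
███████████
███████████

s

██··╬┄─┄█─┄
██·┄┄─┄┄──░
██·█░┄─░┄─┄
██·░┄─┄█░┄─
██·┄┄┄░░┄··
██·┄─▲┄──··
███████████
███████████
███████████
███████████
███████████

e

█··╬┄─┄█─┄╬
█·┄┄─┄┄──░░
█·█░┄─░┄─┄┄
█·░┄─┄█░┄─╬
█·┄┄┄░░┄···
█·┄─┄▲──···
███████████
███████████
███████████
███████████
███████████

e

··╬┄─┄█─┄╬┄
·┄┄─┄┄──░░╬
·█░┄─░┄─┄┄░
·░┄─┄█░┄─╬·
·┄┄┄░░┄┄···
·┄─┄┄▲─╬···
███████████
███████████
███████████
███████████
███████████

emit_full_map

·······░┄╬─┄
·······█┄┄┄╬
·······─░┄╬┄
·······░┄┄┄░
·······┄┄┄░╬
····░─╬─┄──█
·──┄┄┄┄┄┄┄┄─
·╬┄─┄█─┄╬┄─░
┄┄─┄┄──░░╬█╬
█░┄─░┄─┄┄░┄╬
░┄─┄█░┄─╬···
┄┄┄░░┄┄·····
┄─┄┄▲─╬·····

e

·╬┄─┄█─┄╬┄─
┄┄─┄┄──░░╬█
█░┄─░┄─┄┄░┄
░┄─┄█░┄─╬··
┄┄┄░░┄┄┄···
┄─┄┄─▲╬─···
███████████
███████████
███████████
███████████
███████████

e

╬┄─┄█─┄╬┄─░
┄─┄┄──░░╬█╬
░┄─░┄─┄┄░┄╬
┄─┄█░┄─╬···
┄┄░░┄┄┄█···
─┄┄──▲──···
███████████
███████████
███████████
███████████
███████████

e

┄─┄█─┄╬┄─░·
─┄┄──░░╬█╬·
┄─░┄─┄┄░┄╬·
─┄█░┄─╬╬···
┄░░┄┄┄█┄···
┄┄──╬▲─╬···
███████████
███████████
███████████
███████████
███████████

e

─┄█─┄╬┄─░··
┄┄──░░╬█╬··
─░┄─┄┄░┄╬··
┄█░┄─╬╬█···
░░┄┄┄█┄╬···
┄──╬─▲╬┄···
███████████
███████████
███████████
███████████
███████████

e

┄█─┄╬┄─░···
┄──░░╬█╬···
░┄─┄┄░┄╬···
█░┄─╬╬█─···
░┄┄┄█┄╬█···
──╬──▲┄╬···
███████████
███████████
███████████
███████████
███████████

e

█─┄╬┄─░····
──░░╬█╬····
┄─┄┄░┄╬····
░┄─╬╬█─┄···
┄┄┄█┄╬█┄···
─╬──╬▲╬┄···
███████████
███████████
███████████
███████████
███████████

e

─┄╬┄─░·····
─░░╬█╬·····
─┄┄░┄╬·····
┄─╬╬█─┄┄···
┄┄█┄╬█┄┄···
╬──╬┄▲┄┄···
███████████
███████████
███████████
███████████
███████████

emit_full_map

·······░┄╬─┄··
·······█┄┄┄╬··
·······─░┄╬┄··
·······░┄┄┄░··
·······┄┄┄░╬··
····░─╬─┄──█··
·──┄┄┄┄┄┄┄┄─··
·╬┄─┄█─┄╬┄─░··
┄┄─┄┄──░░╬█╬··
█░┄─░┄─┄┄░┄╬··
░┄─┄█░┄─╬╬█─┄┄
┄┄┄░░┄┄┄█┄╬█┄┄
┄─┄┄──╬──╬┄▲┄┄

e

┄╬┄─░······
░░╬█╬······
┄┄░┄╬······
─╬╬█─┄┄─···
┄█┄╬█┄┄░···
──╬┄╬▲┄░···
███████████
███████████
███████████
███████████
███████████

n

┄┄┄┄─······
┄╬┄─░······
░░╬█╬······
┄┄░┄╬╬┄─···
─╬╬█─┄┄─···
┄█┄╬█▲┄░···
──╬┄╬┄┄░···
███████████
███████████
███████████
███████████

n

─┄──█······
┄┄┄┄─······
┄╬┄─░······
░░╬█╬█╬─···
┄┄░┄╬╬┄─···
─╬╬█─▲┄─···
┄█┄╬█┄┄░···
──╬┄╬┄┄░···
███████████
███████████
███████████

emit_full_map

·······░┄╬─┄···
·······█┄┄┄╬···
·······─░┄╬┄···
·······░┄┄┄░···
·······┄┄┄░╬···
····░─╬─┄──█···
·──┄┄┄┄┄┄┄┄─···
·╬┄─┄█─┄╬┄─░···
┄┄─┄┄──░░╬█╬█╬─
█░┄─░┄─┄┄░┄╬╬┄─
░┄─┄█░┄─╬╬█─▲┄─
┄┄┄░░┄┄┄█┄╬█┄┄░
┄─┄┄──╬──╬┄╬┄┄░
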